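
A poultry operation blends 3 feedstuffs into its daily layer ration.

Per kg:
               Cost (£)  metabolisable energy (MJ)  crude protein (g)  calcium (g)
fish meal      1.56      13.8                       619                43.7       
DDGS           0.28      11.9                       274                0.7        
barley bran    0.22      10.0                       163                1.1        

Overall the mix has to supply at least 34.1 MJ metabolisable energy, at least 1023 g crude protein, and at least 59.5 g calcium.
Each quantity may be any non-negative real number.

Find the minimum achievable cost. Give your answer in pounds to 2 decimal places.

£2.41

Treat it as an LP. Let x1 = kg of fish meal, x2 = kg of DDGS, x3 = kg of barley bran.
Minimize 1.56x1 + 0.28x2 + 0.22x3 s.t.:
  13.8x1 + 11.9x2 + 10x3 ≥ 34.1   (metabolisable energy)
  619x1 + 274x2 + 163x3 ≥ 1023   (crude protein)
  43.7x1 + 0.7x2 + 1.1x3 ≥ 59.5   (calcium)
  x1, x2, x3 ≥ 0.
At the optimum only fish meal, barley bran are positive (DDGS = 0). There the metabolisable energy and calcium constraints are tight.
So fish meal = 1.322 kg, barley bran = 1.586 kg.
Cost = 1.56·1.322 + 0.22·1.586 = 2.4112.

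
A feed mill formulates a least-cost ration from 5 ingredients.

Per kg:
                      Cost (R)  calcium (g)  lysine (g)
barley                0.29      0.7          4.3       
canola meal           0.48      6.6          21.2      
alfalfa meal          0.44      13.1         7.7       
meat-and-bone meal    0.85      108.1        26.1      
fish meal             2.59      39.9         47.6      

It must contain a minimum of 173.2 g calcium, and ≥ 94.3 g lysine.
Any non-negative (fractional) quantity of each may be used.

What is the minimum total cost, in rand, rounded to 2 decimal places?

Treat it as an LP. Let x1 = kg of barley, x2 = kg of canola meal, x3 = kg of alfalfa meal, x4 = kg of meat-and-bone meal, x5 = kg of fish meal.
min 0.29x1 + 0.48x2 + 0.44x3 + 0.85x4 + 2.59x5 subject to:
  0.7x1 + 6.6x2 + 13.1x3 + 108.1x4 + 39.9x5 ≥ 173.2   (calcium)
  4.3x1 + 21.2x2 + 7.7x3 + 26.1x4 + 47.6x5 ≥ 94.3   (lysine)
  x1, x2, x3, x4, x5 ≥ 0.
The cheapest feasible vertex uses only canola meal, meat-and-bone meal; barley, alfalfa meal, fish meal are not used. There the calcium and lysine constraints are tight.
Solving gives x2 = 2.677, x4 = 1.439.
Hence cost = 0.48·2.677 + 0.85·1.439 = R2.5081.

R2.51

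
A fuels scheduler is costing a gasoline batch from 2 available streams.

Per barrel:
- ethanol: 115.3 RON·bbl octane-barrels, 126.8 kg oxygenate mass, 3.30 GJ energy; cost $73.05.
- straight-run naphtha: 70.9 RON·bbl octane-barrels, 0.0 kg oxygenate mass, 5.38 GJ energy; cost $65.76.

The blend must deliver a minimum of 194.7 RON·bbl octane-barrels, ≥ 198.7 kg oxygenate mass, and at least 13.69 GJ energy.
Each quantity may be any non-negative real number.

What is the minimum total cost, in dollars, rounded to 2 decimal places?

Set it up as a linear program. Let x1 = barrels of ethanol, x2 = barrels of straight-run naphtha.
Minimize 73.05x1 + 65.76x2 with:
  115.3x1 + 70.9x2 ≥ 194.7   (octane-barrels)
  126.8x1 ≥ 198.7   (oxygenate mass)
  3.3x1 + 5.38x2 ≥ 13.69   (energy)
  x1, x2 ≥ 0.
Both inputs are positive at the optimum. There the oxygenate mass and energy constraints are tight.
Optimal quantities: ethanol = 1.56703 barrels, straight-run naphtha = 1.58342 barrels.
Hence cost = 73.05·1.56703 + 65.76·1.58342 = $218.5972.

$218.60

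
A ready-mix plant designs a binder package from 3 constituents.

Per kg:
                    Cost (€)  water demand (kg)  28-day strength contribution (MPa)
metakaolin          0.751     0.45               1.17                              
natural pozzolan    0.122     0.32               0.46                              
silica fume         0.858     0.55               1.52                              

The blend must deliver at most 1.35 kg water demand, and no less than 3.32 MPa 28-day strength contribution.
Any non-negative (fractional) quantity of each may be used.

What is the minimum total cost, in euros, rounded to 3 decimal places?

€1.741

Let x1 = kg of metakaolin, x2 = kg of natural pozzolan, x3 = kg of silica fume.
Minimize 0.751x1 + 0.122x2 + 0.858x3 s.t.:
  0.45x1 + 0.32x2 + 0.55x3 ≤ 1.35   (water demand)
  1.17x1 + 0.46x2 + 1.52x3 ≥ 3.32   (28-day strength contribution)
  x1, x2, x3 ≥ 0.
At the optimum only natural pozzolan, silica fume are positive (metakaolin = 0). Binding constraints: water demand and 28-day strength contribution.
So natural pozzolan = 0.9683 kg, silica fume = 1.891 kg.
Objective = 0.122·0.9683 + 0.858·1.891 = 1.74061.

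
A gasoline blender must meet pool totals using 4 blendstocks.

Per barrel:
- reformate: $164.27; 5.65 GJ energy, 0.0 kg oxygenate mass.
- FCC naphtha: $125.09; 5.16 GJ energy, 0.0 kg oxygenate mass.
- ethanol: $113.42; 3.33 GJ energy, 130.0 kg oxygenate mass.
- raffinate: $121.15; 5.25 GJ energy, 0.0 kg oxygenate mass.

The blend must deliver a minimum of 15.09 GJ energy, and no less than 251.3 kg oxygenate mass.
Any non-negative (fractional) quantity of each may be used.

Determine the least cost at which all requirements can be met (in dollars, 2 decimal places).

Let x1 = barrels of reformate, x2 = barrels of FCC naphtha, x3 = barrels of ethanol, x4 = barrels of raffinate.
Minimize 164.27x1 + 125.09x2 + 113.42x3 + 121.15x4 with:
  5.65x1 + 5.16x2 + 3.33x3 + 5.25x4 ≥ 15.09   (energy)
  130x3 ≥ 251.3   (oxygenate mass)
  x1, x2, x3, x4 ≥ 0.
The optimal basis is {ethanol, raffinate}; reformate, FCC naphtha drop out. Binding constraints: energy and oxygenate mass.
That vertex is x3 = 1.93308, x4 = 1.64816.
Cost = 113.42·1.93308 + 121.15·1.64816 = 418.9245.

$418.92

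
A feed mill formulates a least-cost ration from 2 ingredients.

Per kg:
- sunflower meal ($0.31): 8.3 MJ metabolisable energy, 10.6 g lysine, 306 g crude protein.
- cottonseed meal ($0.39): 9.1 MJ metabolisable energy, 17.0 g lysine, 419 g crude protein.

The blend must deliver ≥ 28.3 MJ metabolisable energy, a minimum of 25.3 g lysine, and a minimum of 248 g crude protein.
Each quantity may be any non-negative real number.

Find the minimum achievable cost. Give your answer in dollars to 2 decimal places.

$1.06

Let x1 = kg of sunflower meal, x2 = kg of cottonseed meal.
Minimize 0.31x1 + 0.39x2 subject to:
  8.3x1 + 9.1x2 ≥ 28.3   (metabolisable energy)
  10.6x1 + 17x2 ≥ 25.3   (lysine)
  306x1 + 419x2 ≥ 248   (crude protein)
  x1, x2 ≥ 0.
At the optimum only sunflower meal is positive (cottonseed meal = 0). Binding constraint: metabolisable energy.
Optimal quantities: sunflower meal = 3.41 kg.
Total cost: 0.31·3.41 = 1.0571.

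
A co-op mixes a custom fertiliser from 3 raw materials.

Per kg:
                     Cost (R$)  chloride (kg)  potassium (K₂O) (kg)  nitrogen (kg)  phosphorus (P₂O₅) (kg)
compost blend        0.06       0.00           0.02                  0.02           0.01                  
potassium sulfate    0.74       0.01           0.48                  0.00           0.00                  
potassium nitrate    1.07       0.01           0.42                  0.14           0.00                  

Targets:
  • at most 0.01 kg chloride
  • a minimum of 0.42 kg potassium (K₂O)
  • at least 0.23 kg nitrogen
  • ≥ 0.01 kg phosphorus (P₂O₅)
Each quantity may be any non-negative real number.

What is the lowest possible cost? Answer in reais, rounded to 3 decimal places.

Treat it as an LP. Let x1 = kg of compost blend, x2 = kg of potassium sulfate, x3 = kg of potassium nitrate.
Minimise 0.06x1 + 0.74x2 + 1.07x3 subject to:
  0.01x2 + 0.01x3 ≤ 0.01   (chloride)
  0.02x1 + 0.48x2 + 0.42x3 ≥ 0.42   (potassium (K₂O))
  0.02x1 + 0.14x3 ≥ 0.23   (nitrogen)
  0.01x1 ≥ 0.01   (phosphorus (P₂O₅))
  x1, x2, x3 ≥ 0.
The optimal basis is {compost blend, potassium sulfate}; potassium nitrate drops out. Binding constraints: potassium (K₂O) and nitrogen.
Optimal quantities: compost blend = 11.5 kg, potassium sulfate = 0.3958 kg.
Hence cost = 0.06·11.5 + 0.74·0.3958 = R$0.98289.

R$0.983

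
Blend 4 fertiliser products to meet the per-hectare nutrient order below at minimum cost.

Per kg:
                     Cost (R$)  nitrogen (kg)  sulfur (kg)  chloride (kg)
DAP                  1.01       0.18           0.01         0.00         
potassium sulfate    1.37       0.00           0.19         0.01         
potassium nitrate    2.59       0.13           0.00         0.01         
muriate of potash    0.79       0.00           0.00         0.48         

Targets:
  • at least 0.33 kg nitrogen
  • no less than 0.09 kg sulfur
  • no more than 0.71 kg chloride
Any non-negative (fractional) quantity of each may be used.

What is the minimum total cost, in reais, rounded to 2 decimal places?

Set it up as a linear program. Let x1 = kg of DAP, x2 = kg of potassium sulfate, x3 = kg of potassium nitrate, x4 = kg of muriate of potash.
Minimise 1.01x1 + 1.37x2 + 2.59x3 + 0.79x4 subject to:
  0.18x1 + 0.13x3 ≥ 0.33   (nitrogen)
  0.01x1 + 0.19x2 ≥ 0.09   (sulfur)
  0.01x2 + 0.01x3 + 0.48x4 ≤ 0.71   (chloride)
  x1, x2, x3, x4 ≥ 0.
The optimal basis is {DAP, potassium sulfate}; potassium nitrate, muriate of potash drop out. Binding constraints: nitrogen and sulfur.
Solving gives x1 = 1.833, x2 = 0.3772.
Cost = 1.01·1.833 + 1.37·0.3772 = 2.3681.

R$2.37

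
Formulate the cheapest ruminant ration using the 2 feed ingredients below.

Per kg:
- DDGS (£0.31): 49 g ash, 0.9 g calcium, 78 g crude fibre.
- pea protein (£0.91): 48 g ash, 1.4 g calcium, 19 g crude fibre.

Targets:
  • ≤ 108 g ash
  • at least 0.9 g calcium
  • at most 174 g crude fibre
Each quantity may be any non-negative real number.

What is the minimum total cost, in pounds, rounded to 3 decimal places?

Set it up as a linear program. Let x1 = kg of DDGS, x2 = kg of pea protein.
Minimise 0.31x1 + 0.91x2 subject to:
  49x1 + 48x2 ≤ 108   (ash)
  0.9x1 + 1.4x2 ≥ 0.9   (calcium)
  78x1 + 19x2 ≤ 174   (crude fibre)
  x1, x2 ≥ 0.
The optimal basis is {DDGS}; pea protein drops out. The calcium requirement is met with equality.
Optimal quantities: DDGS = 1 kg.
Cost = 0.31·1 = 0.31000.

£0.310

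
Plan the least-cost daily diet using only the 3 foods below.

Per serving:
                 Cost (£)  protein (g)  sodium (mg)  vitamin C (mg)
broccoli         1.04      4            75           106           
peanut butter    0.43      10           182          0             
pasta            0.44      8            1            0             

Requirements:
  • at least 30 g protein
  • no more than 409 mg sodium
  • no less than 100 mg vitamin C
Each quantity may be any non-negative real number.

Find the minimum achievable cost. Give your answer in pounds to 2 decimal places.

£2.20

Set it up as a linear program. Let x1 = servings of broccoli, x2 = servings of peanut butter, x3 = servings of pasta.
Minimise 1.04x1 + 0.43x2 + 0.44x3 s.t.:
  4x1 + 10x2 + 8x3 ≥ 30   (protein)
  75x1 + 182x2 + 1x3 ≤ 409   (sodium)
  106x1 ≥ 100   (vitamin C)
  x1, x2, x3 ≥ 0.
The optimal mix uses every input. There the protein, sodium, vitamin C constraints are tight.
Optimal quantities: broccoli = 0.9434 servings, peanut butter = 1.853 servings, pasta = 0.9618 servings.
Objective = 1.04·0.9434 + 0.43·1.853 + 0.44·0.9618 = 2.2011.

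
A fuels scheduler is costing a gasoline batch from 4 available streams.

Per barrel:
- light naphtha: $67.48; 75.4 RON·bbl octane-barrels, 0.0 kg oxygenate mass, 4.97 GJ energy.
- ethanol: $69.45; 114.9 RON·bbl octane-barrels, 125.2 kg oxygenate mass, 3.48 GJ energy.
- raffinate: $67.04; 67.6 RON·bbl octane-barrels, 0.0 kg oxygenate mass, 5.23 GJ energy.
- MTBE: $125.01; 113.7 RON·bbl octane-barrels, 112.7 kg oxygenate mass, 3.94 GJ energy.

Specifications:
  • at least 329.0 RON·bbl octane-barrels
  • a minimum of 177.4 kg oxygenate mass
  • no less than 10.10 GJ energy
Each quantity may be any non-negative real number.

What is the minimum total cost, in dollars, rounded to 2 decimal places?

Treat it as an LP. Let x1 = barrels of light naphtha, x2 = barrels of ethanol, x3 = barrels of raffinate, x4 = barrels of MTBE.
Minimize 67.48x1 + 69.45x2 + 67.04x3 + 125.01x4 with:
  75.4x1 + 114.9x2 + 67.6x3 + 113.7x4 ≥ 329   (octane-barrels)
  125.2x2 + 112.7x4 ≥ 177.4   (oxygenate mass)
  4.97x1 + 3.48x2 + 5.23x3 + 3.94x4 ≥ 10.1   (energy)
  x1, x2, x3, x4 ≥ 0.
The cheapest feasible vertex uses only light naphtha, ethanol; raffinate, MTBE are not used. There the octane-barrels and energy constraints are tight.
Solving gives x1 = 0.050444, x2 = 2.8303.
Cost = 67.48·0.050444 + 69.45·2.8303 = 199.9683.

$199.97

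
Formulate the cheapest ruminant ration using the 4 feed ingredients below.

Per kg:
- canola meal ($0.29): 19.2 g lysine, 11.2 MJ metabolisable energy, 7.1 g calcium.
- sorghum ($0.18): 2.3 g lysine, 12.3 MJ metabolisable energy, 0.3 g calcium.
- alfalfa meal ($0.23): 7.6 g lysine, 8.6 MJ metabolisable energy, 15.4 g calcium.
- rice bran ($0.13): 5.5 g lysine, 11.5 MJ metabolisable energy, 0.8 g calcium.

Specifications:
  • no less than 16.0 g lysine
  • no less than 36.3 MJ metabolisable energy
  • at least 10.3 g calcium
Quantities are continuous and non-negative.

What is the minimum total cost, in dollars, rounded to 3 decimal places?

$0.480

Let x1 = kg of canola meal, x2 = kg of sorghum, x3 = kg of alfalfa meal, x4 = kg of rice bran.
Minimise 0.29x1 + 0.18x2 + 0.23x3 + 0.13x4 s.t.:
  19.2x1 + 2.3x2 + 7.6x3 + 5.5x4 ≥ 16   (lysine)
  11.2x1 + 12.3x2 + 8.6x3 + 11.5x4 ≥ 36.3   (metabolisable energy)
  7.1x1 + 0.3x2 + 15.4x3 + 0.8x4 ≥ 10.3   (calcium)
  x1, x2, x3, x4 ≥ 0.
At the optimum only alfalfa meal, rice bran are positive (canola meal, sorghum = 0). Binding constraints: metabolisable energy and calcium.
Optimal quantities: alfalfa meal = 0.5253 kg, rice bran = 2.764 kg.
Objective = 0.23·0.5253 + 0.13·2.764 = 0.48014.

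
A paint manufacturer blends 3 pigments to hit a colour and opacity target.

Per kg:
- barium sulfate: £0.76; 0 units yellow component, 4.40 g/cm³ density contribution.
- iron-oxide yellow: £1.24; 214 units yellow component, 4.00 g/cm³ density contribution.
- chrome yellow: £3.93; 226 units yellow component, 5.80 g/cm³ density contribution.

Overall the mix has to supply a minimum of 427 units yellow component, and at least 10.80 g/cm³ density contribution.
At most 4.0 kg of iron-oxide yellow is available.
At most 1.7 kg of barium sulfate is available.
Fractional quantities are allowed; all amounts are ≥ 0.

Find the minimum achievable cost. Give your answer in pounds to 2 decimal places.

Let x1 = kg of barium sulfate, x2 = kg of iron-oxide yellow, x3 = kg of chrome yellow.
min 0.76x1 + 1.24x2 + 3.93x3 subject to:
  214x2 + 226x3 ≥ 427   (yellow component)
  4.4x1 + 4x2 + 5.8x3 ≥ 10.8   (density contribution)
  x2 ≤ 4
  x1 ≤ 1.7
  x1, x2, x3 ≥ 0.
The cheapest feasible vertex uses only barium sulfate, iron-oxide yellow; chrome yellow is not used. Binding constraints: yellow component and density contribution.
Solving gives x1 = 0.6406, x2 = 1.995.
Objective = 0.76·0.6406 + 1.24·1.995 = 2.9607.

£2.96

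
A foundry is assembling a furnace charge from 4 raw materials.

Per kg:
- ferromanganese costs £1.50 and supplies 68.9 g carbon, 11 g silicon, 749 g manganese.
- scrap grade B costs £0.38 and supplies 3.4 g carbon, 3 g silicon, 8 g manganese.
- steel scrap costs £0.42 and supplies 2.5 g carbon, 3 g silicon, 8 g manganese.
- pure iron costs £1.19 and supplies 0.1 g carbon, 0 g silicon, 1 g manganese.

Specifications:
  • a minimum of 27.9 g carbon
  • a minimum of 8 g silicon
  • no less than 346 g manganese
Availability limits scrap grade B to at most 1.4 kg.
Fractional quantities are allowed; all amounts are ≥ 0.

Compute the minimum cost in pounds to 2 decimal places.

£1.06

Let x1 = kg of ferromanganese, x2 = kg of scrap grade B, x3 = kg of steel scrap, x4 = kg of pure iron.
Minimize 1.5x1 + 0.38x2 + 0.42x3 + 1.19x4 with:
  68.9x1 + 3.4x2 + 2.5x3 + 0.1x4 ≥ 27.9   (carbon)
  11x1 + 3x2 + 3x3 ≥ 8   (silicon)
  749x1 + 8x2 + 8x3 + 1x4 ≥ 346   (manganese)
  x2 ≤ 1.4
  x1, x2, x3, x4 ≥ 0.
The optimal basis is {ferromanganese, scrap grade B}; steel scrap, pure iron drop out. There the silicon and manganese constraints are tight.
Solving gives x1 = 0.4511, x2 = 1.013.
Objective = 1.5·0.4511 + 0.38·1.013 = 1.0616.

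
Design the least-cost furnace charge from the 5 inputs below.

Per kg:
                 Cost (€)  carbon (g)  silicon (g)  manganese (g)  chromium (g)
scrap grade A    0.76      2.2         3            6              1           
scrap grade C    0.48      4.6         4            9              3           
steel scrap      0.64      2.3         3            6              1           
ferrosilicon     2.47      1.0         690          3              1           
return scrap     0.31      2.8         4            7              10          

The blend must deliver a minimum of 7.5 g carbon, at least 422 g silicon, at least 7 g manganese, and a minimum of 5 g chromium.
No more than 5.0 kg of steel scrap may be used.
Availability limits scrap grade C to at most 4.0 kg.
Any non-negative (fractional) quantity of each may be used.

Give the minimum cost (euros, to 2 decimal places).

Treat it as an LP. Let x1 = kg of scrap grade A, x2 = kg of scrap grade C, x3 = kg of steel scrap, x4 = kg of ferrosilicon, x5 = kg of return scrap.
Minimize 0.76x1 + 0.48x2 + 0.64x3 + 2.47x4 + 0.31x5 with:
  2.2x1 + 4.6x2 + 2.3x3 + 1x4 + 2.8x5 ≥ 7.5   (carbon)
  3x1 + 4x2 + 3x3 + 690x4 + 4x5 ≥ 422   (silicon)
  6x1 + 9x2 + 6x3 + 3x4 + 7x5 ≥ 7   (manganese)
  1x1 + 3x2 + 1x3 + 1x4 + 10x5 ≥ 5   (chromium)
  x3 ≤ 5
  x2 ≤ 4
  x1, x2, x3, x4, x5 ≥ 0.
The cheapest feasible vertex uses only scrap grade C, ferrosilicon; scrap grade A, steel scrap, return scrap are not used. Binding constraints: carbon and silicon.
Optimal quantities: scrap grade C = 1.499 kg, ferrosilicon = 0.6029 kg.
Total cost: 0.48·1.499 + 2.47·0.6029 = 2.2087.

€2.21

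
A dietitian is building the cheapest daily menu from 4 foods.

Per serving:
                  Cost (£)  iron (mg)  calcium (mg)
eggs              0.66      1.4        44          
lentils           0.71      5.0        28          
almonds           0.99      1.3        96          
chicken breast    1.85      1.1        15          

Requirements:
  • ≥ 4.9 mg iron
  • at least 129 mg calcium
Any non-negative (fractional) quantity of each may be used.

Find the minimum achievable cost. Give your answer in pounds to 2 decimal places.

£1.62

Treat it as an LP. Let x1 = servings of eggs, x2 = servings of lentils, x3 = servings of almonds, x4 = servings of chicken breast.
min 0.66x1 + 0.71x2 + 0.99x3 + 1.85x4 subject to:
  1.4x1 + 5x2 + 1.3x3 + 1.1x4 ≥ 4.9   (iron)
  44x1 + 28x2 + 96x3 + 15x4 ≥ 129   (calcium)
  x1, x2, x3, x4 ≥ 0.
The optimal basis is {lentils, almonds}; eggs, chicken breast drop out. Binding constraints: iron and calcium.
Optimal quantities: lentils = 0.6824 servings, almonds = 1.145 servings.
Cost = 0.71·0.6824 + 0.99·1.145 = 1.6181.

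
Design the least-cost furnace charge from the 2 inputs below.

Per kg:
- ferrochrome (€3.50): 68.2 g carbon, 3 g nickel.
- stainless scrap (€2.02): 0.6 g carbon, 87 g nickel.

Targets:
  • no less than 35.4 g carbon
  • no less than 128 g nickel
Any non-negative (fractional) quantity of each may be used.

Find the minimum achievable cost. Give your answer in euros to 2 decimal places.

This is a linear program. Let x1 = kg of ferrochrome, x2 = kg of stainless scrap.
Minimise 3.5x1 + 2.02x2 with:
  68.2x1 + 0.6x2 ≥ 35.4   (carbon)
  3x1 + 87x2 ≥ 128   (nickel)
  x1, x2 ≥ 0.
Both inputs are positive at the optimum. Binding constraints: carbon and nickel.
Solving gives x1 = 0.5063, x2 = 1.454.
Total cost: 3.5·0.5063 + 2.02·1.454 = 4.7091.

€4.71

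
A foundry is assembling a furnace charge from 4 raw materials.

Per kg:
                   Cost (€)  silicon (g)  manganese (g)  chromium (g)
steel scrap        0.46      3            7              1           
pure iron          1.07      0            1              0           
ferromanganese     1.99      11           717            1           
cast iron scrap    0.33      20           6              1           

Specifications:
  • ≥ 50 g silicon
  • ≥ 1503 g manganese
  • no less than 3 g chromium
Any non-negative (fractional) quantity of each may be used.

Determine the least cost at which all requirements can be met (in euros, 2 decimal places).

€4.60

Let x1 = kg of steel scrap, x2 = kg of pure iron, x3 = kg of ferromanganese, x4 = kg of cast iron scrap.
min 0.46x1 + 1.07x2 + 1.99x3 + 0.33x4 s.t.:
  3x1 + 11x3 + 20x4 ≥ 50   (silicon)
  7x1 + 1x2 + 717x3 + 6x4 ≥ 1503   (manganese)
  1x1 + 1x3 + 1x4 ≥ 3   (chromium)
  x1, x2, x3, x4 ≥ 0.
The optimal basis is {ferromanganese, cast iron scrap}; steel scrap, pure iron drop out. The silicon and manganese requirements are met with equality.
That vertex is x3 = 2.085, x4 = 1.353.
Hence cost = 1.99·2.085 + 0.33·1.353 = €4.5956.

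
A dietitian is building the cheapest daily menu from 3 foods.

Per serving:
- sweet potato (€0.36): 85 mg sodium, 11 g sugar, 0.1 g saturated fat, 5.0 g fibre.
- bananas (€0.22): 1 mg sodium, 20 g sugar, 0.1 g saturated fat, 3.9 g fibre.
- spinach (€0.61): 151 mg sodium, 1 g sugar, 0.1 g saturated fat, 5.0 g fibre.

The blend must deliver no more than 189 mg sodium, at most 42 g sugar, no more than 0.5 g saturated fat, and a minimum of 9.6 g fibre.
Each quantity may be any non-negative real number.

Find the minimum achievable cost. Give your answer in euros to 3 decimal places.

€0.580

Let x1 = servings of sweet potato, x2 = servings of bananas, x3 = servings of spinach.
Minimise 0.36x1 + 0.22x2 + 0.61x3 with:
  85x1 + 1x2 + 151x3 ≤ 189   (sodium)
  11x1 + 20x2 + 1x3 ≤ 42   (sugar)
  0.1x1 + 0.1x2 + 0.1x3 ≤ 0.5   (saturated fat)
  5x1 + 3.9x2 + 5x3 ≥ 9.6   (fibre)
  x1, x2, x3 ≥ 0.
The optimal basis is {sweet potato, bananas}; spinach drops out. Binding constraints: sugar and fibre.
Solving gives x1 = 0.4939, x2 = 1.828.
Hence cost = 0.36·0.4939 + 0.22·1.828 = €0.57996.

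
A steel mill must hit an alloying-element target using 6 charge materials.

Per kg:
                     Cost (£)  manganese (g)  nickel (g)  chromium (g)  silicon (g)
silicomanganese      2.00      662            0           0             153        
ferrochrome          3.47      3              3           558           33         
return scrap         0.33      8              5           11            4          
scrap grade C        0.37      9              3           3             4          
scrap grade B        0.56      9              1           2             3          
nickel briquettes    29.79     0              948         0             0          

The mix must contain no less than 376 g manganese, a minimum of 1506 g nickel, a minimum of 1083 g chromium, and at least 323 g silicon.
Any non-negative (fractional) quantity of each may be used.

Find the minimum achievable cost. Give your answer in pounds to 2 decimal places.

£57.26

Let x1 = kg of silicomanganese, x2 = kg of ferrochrome, x3 = kg of return scrap, x4 = kg of scrap grade C, x5 = kg of scrap grade B, x6 = kg of nickel briquettes.
Minimise 2x1 + 3.47x2 + 0.33x3 + 0.37x4 + 0.56x5 + 29.79x6 s.t.:
  662x1 + 3x2 + 8x3 + 9x4 + 9x5 ≥ 376   (manganese)
  3x2 + 5x3 + 3x4 + 1x5 + 948x6 ≥ 1506   (nickel)
  558x2 + 11x3 + 3x4 + 2x5 ≥ 1083   (chromium)
  153x1 + 33x2 + 4x3 + 4x4 + 3x5 ≥ 323   (silicon)
  x1, x2, x3, x4, x5, x6 ≥ 0.
The optimal basis is {silicomanganese, ferrochrome, nickel briquettes}; return scrap, scrap grade C, scrap grade B drop out. There the nickel, chromium, silicon constraints are tight.
So silicomanganese = 1.6925 kg, ferrochrome = 1.9409 kg, nickel briquettes = 1.5825 kg.
Total cost: 2·1.6925 + 3.47·1.9409 + 29.79·1.5825 = 57.2626.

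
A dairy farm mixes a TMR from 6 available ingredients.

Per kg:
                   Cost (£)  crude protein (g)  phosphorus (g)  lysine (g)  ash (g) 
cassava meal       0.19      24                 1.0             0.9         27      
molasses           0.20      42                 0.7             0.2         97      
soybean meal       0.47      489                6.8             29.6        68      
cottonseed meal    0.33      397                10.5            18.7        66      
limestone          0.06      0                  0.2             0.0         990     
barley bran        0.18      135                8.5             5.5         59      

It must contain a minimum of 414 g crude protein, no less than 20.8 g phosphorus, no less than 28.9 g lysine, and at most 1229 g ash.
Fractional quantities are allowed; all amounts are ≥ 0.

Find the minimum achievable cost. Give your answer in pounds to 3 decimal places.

£0.580

Let x1 = kg of cassava meal, x2 = kg of molasses, x3 = kg of soybean meal, x4 = kg of cottonseed meal, x5 = kg of limestone, x6 = kg of barley bran.
Minimize 0.19x1 + 0.2x2 + 0.47x3 + 0.33x4 + 0.06x5 + 0.18x6 with:
  24x1 + 42x2 + 489x3 + 397x4 + 135x6 ≥ 414   (crude protein)
  1x1 + 0.7x2 + 6.8x3 + 10.5x4 + 0.2x5 + 8.5x6 ≥ 20.8   (phosphorus)
  0.9x1 + 0.2x2 + 29.6x3 + 18.7x4 + 5.5x6 ≥ 28.9   (lysine)
  27x1 + 97x2 + 68x3 + 66x4 + 990x5 + 59x6 ≤ 1229   (ash)
  x1, x2, x3, x4, x5, x6 ≥ 0.
At the optimum only cottonseed meal, barley bran are positive (cassava meal, molasses, soybean meal, limestone = 0). The phosphorus and lysine requirements are met with equality.
Optimal quantities: cottonseed meal = 1.297 kg, barley bran = 0.845 kg.
Objective = 0.33·1.297 + 0.18·0.845 = 0.58011.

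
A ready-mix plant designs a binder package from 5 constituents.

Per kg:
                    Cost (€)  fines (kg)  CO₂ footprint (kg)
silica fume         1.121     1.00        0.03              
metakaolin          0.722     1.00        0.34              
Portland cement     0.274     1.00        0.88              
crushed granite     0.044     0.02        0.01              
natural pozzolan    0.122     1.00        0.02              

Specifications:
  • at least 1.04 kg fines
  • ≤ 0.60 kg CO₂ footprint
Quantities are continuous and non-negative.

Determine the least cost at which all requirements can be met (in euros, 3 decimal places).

€0.127

Set it up as a linear program. Let x1 = kg of silica fume, x2 = kg of metakaolin, x3 = kg of Portland cement, x4 = kg of crushed granite, x5 = kg of natural pozzolan.
Minimise 1.121x1 + 0.722x2 + 0.274x3 + 0.044x4 + 0.122x5 subject to:
  1x1 + 1x2 + 1x3 + 0.02x4 + 1x5 ≥ 1.04   (fines)
  0.03x1 + 0.34x2 + 0.88x3 + 0.01x4 + 0.02x5 ≤ 0.6   (CO₂ footprint)
  x1, x2, x3, x4, x5 ≥ 0.
The minimum-cost mix takes nothing from silica fume, metakaolin, Portland cement, crushed granite — only natural pozzolan. There the fines constraint is tight.
Solving gives x5 = 1.04.
Hence cost = 0.122·1.04 = €0.12688.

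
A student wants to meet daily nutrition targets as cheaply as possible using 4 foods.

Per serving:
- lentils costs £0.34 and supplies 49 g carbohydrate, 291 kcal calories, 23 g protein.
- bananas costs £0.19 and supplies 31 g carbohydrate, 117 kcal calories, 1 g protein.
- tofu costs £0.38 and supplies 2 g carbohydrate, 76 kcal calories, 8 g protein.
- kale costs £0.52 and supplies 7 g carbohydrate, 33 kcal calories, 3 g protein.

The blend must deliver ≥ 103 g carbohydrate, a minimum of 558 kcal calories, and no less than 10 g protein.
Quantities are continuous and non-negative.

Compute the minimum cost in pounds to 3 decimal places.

Let x1 = servings of lentils, x2 = servings of bananas, x3 = servings of tofu, x4 = servings of kale.
min 0.34x1 + 0.19x2 + 0.38x3 + 0.52x4 s.t.:
  49x1 + 31x2 + 2x3 + 7x4 ≥ 103   (carbohydrate)
  291x1 + 117x2 + 76x3 + 33x4 ≥ 558   (calories)
  23x1 + 1x2 + 8x3 + 3x4 ≥ 10   (protein)
  x1, x2, x3, x4 ≥ 0.
At the optimum only lentils, bananas are positive (tofu, kale = 0). The carbohydrate and calories requirements are met with equality.
Optimal quantities: lentils = 1.596 servings, bananas = 0.8002 servings.
Objective = 0.34·1.596 + 0.19·0.8002 = 0.69468.

£0.695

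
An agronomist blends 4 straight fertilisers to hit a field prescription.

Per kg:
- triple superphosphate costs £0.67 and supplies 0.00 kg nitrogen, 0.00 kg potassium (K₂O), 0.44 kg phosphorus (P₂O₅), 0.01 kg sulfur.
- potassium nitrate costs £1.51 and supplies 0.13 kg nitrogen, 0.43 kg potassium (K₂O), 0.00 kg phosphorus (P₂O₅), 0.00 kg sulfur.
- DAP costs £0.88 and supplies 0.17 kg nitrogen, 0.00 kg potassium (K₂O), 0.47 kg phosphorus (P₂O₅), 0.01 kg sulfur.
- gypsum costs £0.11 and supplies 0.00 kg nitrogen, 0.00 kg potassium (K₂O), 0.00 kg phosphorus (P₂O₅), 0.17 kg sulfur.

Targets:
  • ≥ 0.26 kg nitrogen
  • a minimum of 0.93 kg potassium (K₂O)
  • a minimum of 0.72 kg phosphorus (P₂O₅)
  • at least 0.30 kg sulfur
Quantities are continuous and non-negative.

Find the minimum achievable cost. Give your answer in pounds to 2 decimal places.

Let x1 = kg of triple superphosphate, x2 = kg of potassium nitrate, x3 = kg of DAP, x4 = kg of gypsum.
min 0.67x1 + 1.51x2 + 0.88x3 + 0.11x4 with:
  0.13x2 + 0.17x3 ≥ 0.26   (nitrogen)
  0.43x2 ≥ 0.93   (potassium (K₂O))
  0.44x1 + 0.47x3 ≥ 0.72   (phosphorus (P₂O₅))
  0.01x1 + 0.01x3 + 0.17x4 ≥ 0.3   (sulfur)
  x1, x2, x3, x4 ≥ 0.
At the optimum only triple superphosphate, potassium nitrate, gypsum are positive (DAP = 0). The potassium (K₂O), phosphorus (P₂O₅), sulfur requirements are met with equality.
So triple superphosphate = 1.636 kg, potassium nitrate = 2.163 kg, gypsum = 1.668 kg.
Cost = 0.67·1.636 + 1.51·2.163 + 0.11·1.668 = 4.5457.

£4.55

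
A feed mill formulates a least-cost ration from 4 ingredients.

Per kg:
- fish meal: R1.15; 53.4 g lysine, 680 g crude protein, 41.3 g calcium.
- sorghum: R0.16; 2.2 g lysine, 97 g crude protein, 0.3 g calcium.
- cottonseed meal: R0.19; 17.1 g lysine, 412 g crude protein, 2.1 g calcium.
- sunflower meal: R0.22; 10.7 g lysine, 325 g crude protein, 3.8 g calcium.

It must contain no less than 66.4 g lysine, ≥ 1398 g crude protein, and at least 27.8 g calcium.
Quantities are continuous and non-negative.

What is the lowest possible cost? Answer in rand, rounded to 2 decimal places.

R1.10

Treat it as an LP. Let x1 = kg of fish meal, x2 = kg of sorghum, x3 = kg of cottonseed meal, x4 = kg of sunflower meal.
min 1.15x1 + 0.16x2 + 0.19x3 + 0.22x4 subject to:
  53.4x1 + 2.2x2 + 17.1x3 + 10.7x4 ≥ 66.4   (lysine)
  680x1 + 97x2 + 412x3 + 325x4 ≥ 1398   (crude protein)
  41.3x1 + 0.3x2 + 2.1x3 + 3.8x4 ≥ 27.8   (calcium)
  x1, x2, x3, x4 ≥ 0.
The cheapest feasible vertex uses only fish meal, cottonseed meal; sorghum, sunflower meal are not used. Binding constraints: crude protein and calcium.
Optimal quantities: fish meal = 0.5464 kg, cottonseed meal = 2.491 kg.
Total cost: 1.15·0.5464 + 0.19·2.491 = 1.1017.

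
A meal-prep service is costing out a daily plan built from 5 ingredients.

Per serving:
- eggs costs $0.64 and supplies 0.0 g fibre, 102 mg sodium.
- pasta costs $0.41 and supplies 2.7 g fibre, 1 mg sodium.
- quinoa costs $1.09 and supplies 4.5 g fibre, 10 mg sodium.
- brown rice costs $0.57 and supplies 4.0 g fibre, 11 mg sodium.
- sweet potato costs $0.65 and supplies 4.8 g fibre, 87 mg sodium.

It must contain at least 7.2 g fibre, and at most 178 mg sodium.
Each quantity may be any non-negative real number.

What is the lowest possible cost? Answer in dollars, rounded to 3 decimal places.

$0.975

Set it up as a linear program. Let x1 = servings of eggs, x2 = servings of pasta, x3 = servings of quinoa, x4 = servings of brown rice, x5 = servings of sweet potato.
Minimise 0.64x1 + 0.41x2 + 1.09x3 + 0.57x4 + 0.65x5 with:
  2.7x2 + 4.5x3 + 4x4 + 4.8x5 ≥ 7.2   (fibre)
  102x1 + 1x2 + 10x3 + 11x4 + 87x5 ≤ 178   (sodium)
  x1, x2, x3, x4, x5 ≥ 0.
The cheapest feasible vertex uses only sweet potato; eggs, pasta, quinoa, brown rice are not used. The fibre requirement is met with equality.
Solving gives x5 = 1.5.
Objective = 0.65·1.5 = 0.97500.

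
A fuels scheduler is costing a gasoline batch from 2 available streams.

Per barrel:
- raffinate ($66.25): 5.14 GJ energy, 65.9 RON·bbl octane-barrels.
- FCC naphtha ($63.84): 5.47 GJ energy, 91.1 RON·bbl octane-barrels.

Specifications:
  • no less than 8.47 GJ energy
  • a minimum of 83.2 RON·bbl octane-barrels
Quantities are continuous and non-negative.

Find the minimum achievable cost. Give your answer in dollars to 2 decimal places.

Let x1 = barrels of raffinate, x2 = barrels of FCC naphtha.
min 66.25x1 + 63.84x2 subject to:
  5.14x1 + 5.47x2 ≥ 8.47   (energy)
  65.9x1 + 91.1x2 ≥ 83.2   (octane-barrels)
  x1, x2 ≥ 0.
The cheapest feasible vertex uses only FCC naphtha; raffinate is not used. There the energy constraint is tight.
Optimal quantities: FCC naphtha = 1.5484 barrels.
Objective = 63.84·1.5484 = 98.8499.

$98.85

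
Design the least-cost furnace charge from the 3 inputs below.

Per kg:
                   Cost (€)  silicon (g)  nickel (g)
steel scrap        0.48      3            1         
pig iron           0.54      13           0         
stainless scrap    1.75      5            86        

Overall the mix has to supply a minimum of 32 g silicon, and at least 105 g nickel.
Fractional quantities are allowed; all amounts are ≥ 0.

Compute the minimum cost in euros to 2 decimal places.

€3.21

Set it up as a linear program. Let x1 = kg of steel scrap, x2 = kg of pig iron, x3 = kg of stainless scrap.
min 0.48x1 + 0.54x2 + 1.75x3 s.t.:
  3x1 + 13x2 + 5x3 ≥ 32   (silicon)
  1x1 + 86x3 ≥ 105   (nickel)
  x1, x2, x3 ≥ 0.
The cheapest feasible vertex uses only pig iron, stainless scrap; steel scrap is not used. The silicon and nickel requirements are met with equality.
Optimal quantities: pig iron = 1.992 kg, stainless scrap = 1.221 kg.
Hence cost = 0.54·1.992 + 1.75·1.221 = €3.2124.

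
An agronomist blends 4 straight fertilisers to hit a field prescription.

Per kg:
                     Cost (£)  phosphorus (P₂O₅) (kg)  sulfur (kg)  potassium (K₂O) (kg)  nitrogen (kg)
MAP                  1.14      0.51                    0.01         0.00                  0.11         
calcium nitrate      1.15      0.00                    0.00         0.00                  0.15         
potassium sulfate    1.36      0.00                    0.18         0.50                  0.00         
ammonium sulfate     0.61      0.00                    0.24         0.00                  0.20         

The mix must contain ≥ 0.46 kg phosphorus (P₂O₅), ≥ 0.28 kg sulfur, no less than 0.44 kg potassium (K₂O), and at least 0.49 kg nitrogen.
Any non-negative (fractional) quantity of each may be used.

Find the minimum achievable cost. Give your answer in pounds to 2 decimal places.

£3.42

Let x1 = kg of MAP, x2 = kg of calcium nitrate, x3 = kg of potassium sulfate, x4 = kg of ammonium sulfate.
Minimize 1.14x1 + 1.15x2 + 1.36x3 + 0.61x4 subject to:
  0.51x1 ≥ 0.46   (phosphorus (P₂O₅))
  0.01x1 + 0.18x3 + 0.24x4 ≥ 0.28   (sulfur)
  0.5x3 ≥ 0.44   (potassium (K₂O))
  0.11x1 + 0.15x2 + 0.2x4 ≥ 0.49   (nitrogen)
  x1, x2, x3, x4 ≥ 0.
The minimum-cost mix takes nothing from calcium nitrate — only MAP, potassium sulfate, ammonium sulfate. There the phosphorus (P₂O₅), potassium (K₂O), nitrogen constraints are tight.
So MAP = 0.902 kg, potassium sulfate = 0.88 kg, ammonium sulfate = 1.954 kg.
Cost = 1.14·0.902 + 1.36·0.88 + 0.61·1.954 = 3.4170.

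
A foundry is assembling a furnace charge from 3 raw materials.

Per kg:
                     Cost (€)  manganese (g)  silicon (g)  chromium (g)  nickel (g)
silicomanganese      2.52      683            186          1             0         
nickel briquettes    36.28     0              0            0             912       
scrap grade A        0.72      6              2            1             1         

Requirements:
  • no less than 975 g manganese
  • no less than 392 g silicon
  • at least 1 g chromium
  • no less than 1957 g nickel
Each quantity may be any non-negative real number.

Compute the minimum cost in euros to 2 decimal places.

Let x1 = kg of silicomanganese, x2 = kg of nickel briquettes, x3 = kg of scrap grade A.
Minimize 2.52x1 + 36.28x2 + 0.72x3 with:
  683x1 + 6x3 ≥ 975   (manganese)
  186x1 + 2x3 ≥ 392   (silicon)
  1x1 + 1x3 ≥ 1   (chromium)
  912x2 + 1x3 ≥ 1957   (nickel)
  x1, x2, x3 ≥ 0.
The minimum-cost mix takes nothing from scrap grade A — only silicomanganese, nickel briquettes. Binding constraints: silicon and nickel.
Optimal quantities: silicomanganese = 2.1075 kg, nickel briquettes = 2.1458 kg.
Objective = 2.52·2.1075 + 36.28·2.1458 = 83.1605.

€83.16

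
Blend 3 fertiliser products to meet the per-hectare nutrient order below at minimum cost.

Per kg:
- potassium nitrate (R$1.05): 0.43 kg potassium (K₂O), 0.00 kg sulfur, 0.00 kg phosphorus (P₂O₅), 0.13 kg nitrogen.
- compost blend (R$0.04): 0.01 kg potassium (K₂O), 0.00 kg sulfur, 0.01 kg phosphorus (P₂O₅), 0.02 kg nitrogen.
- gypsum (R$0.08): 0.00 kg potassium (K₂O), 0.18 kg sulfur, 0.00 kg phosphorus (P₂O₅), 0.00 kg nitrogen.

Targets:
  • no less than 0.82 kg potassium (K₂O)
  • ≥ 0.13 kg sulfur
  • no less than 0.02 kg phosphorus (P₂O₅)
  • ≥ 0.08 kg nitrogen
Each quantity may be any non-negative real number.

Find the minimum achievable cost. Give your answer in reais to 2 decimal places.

Let x1 = kg of potassium nitrate, x2 = kg of compost blend, x3 = kg of gypsum.
Minimize 1.05x1 + 0.04x2 + 0.08x3 subject to:
  0.43x1 + 0.01x2 ≥ 0.82   (potassium (K₂O))
  0.18x3 ≥ 0.13   (sulfur)
  0.01x2 ≥ 0.02   (phosphorus (P₂O₅))
  0.13x1 + 0.02x2 ≥ 0.08   (nitrogen)
  x1, x2, x3 ≥ 0.
All 3 inputs are positive at the optimum. There the potassium (K₂O), sulfur, phosphorus (P₂O₅) constraints are tight.
Solving gives x1 = 1.86, x2 = 2, x3 = 0.7222.
Cost = 1.05·1.86 + 0.04·2 + 0.08·0.7222 = 2.0908.

R$2.09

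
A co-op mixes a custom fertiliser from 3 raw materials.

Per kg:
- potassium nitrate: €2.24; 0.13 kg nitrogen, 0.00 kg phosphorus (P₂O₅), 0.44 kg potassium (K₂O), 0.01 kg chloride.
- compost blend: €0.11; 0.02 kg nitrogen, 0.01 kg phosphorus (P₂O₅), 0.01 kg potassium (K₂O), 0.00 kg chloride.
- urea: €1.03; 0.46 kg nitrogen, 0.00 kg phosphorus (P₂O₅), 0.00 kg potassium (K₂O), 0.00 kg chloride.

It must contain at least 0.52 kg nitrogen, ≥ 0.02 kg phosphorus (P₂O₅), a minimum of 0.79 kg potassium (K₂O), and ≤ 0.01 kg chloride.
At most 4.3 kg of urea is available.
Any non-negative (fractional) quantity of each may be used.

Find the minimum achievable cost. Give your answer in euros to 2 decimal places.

€6.09

Let x1 = kg of potassium nitrate, x2 = kg of compost blend, x3 = kg of urea.
min 2.24x1 + 0.11x2 + 1.03x3 subject to:
  0.13x1 + 0.02x2 + 0.46x3 ≥ 0.52   (nitrogen)
  0.01x2 ≥ 0.02   (phosphorus (P₂O₅))
  0.44x1 + 0.01x2 ≥ 0.79   (potassium (K₂O))
  0.01x1 ≤ 0.01   (chloride)
  x3 ≤ 4.3
  x1, x2, x3 ≥ 0.
The minimum-cost mix takes nothing from urea — only potassium nitrate, compost blend. Binding constraints: potassium (K₂O) and chloride.
Optimal quantities: potassium nitrate = 1 kg, compost blend = 35 kg.
Cost = 2.24·1 + 0.11·35 = 6.0900.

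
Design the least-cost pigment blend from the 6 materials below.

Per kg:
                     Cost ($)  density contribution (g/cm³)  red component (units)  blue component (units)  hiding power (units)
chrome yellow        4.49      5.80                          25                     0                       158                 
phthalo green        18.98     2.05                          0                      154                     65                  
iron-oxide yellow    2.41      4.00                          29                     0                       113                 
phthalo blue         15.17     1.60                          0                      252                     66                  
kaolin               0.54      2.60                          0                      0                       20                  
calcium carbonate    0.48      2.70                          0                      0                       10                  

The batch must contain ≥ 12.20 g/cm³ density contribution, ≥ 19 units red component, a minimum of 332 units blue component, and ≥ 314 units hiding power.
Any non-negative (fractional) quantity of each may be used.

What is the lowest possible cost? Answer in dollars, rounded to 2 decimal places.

$24.95

Let x1 = kg of chrome yellow, x2 = kg of phthalo green, x3 = kg of iron-oxide yellow, x4 = kg of phthalo blue, x5 = kg of kaolin, x6 = kg of calcium carbonate.
min 4.49x1 + 18.98x2 + 2.41x3 + 15.17x4 + 0.54x5 + 0.48x6 subject to:
  5.8x1 + 2.05x2 + 4x3 + 1.6x4 + 2.6x5 + 2.7x6 ≥ 12.2   (density contribution)
  25x1 + 29x3 ≥ 19   (red component)
  154x2 + 252x4 ≥ 332   (blue component)
  158x1 + 65x2 + 113x3 + 66x4 + 20x5 + 10x6 ≥ 314   (hiding power)
  x1, x2, x3, x4, x5, x6 ≥ 0.
The optimal basis is {iron-oxide yellow, phthalo blue, kaolin}; chrome yellow, phthalo green, calcium carbonate drop out. The density contribution, blue component, hiding power requirements are met with equality.
So iron-oxide yellow = 1.817 kg, phthalo blue = 1.3175 kg, kaolin = 1.0861 kg.
Cost = 2.41·1.817 + 15.17·1.3175 + 0.54·1.0861 = 24.9519.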